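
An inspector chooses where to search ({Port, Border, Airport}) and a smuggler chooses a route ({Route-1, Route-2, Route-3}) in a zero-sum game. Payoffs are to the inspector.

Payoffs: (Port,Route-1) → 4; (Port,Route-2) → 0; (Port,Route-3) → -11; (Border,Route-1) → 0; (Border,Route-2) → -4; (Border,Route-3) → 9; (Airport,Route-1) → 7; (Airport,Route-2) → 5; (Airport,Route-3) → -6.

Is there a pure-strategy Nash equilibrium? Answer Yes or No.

Row minima: Port → -11, Border → -4, Airport → -6; maximin = -4.
Column maxima: Route-1 → 7, Route-2 → 5, Route-3 → 9; minimax = 5.
-4 ≠ 5, so no pure-strategy equilibrium exists.

No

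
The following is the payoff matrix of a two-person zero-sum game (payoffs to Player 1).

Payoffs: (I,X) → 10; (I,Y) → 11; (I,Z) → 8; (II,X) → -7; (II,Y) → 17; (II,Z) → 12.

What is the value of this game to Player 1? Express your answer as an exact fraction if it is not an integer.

176/21

Row minima: I → 8, II → -7; maximin = 8.
Column maxima: X → 10, Y → 17, Z → 12; minimax = 10.
8 ≠ 10, so there is no saddle point; optimal play is mixed.
Y is strictly dominated by X (it gives Player 1 strictly more in every row), so Player 2 never plays it.
On the remaining 2×2 (I, II vs X, Z):
Let Player 1 play I with probability p. Expected payoff against X: 10p + (-7)(1−p) = 17p − 7; against Z: 8p + 12(1−p) = −4p + 12.
Setting these equal: 17p − 7 = −4p + 12 ⇒ 21p = 19 ⇒ p = 19/21, and the value is (17)·(19/21) − 7 = 176/21.
For Player 2: with q = P(X), equating I's and II's payoffs gives 2q + 8 = −19q + 12 ⇒ q = 4/21.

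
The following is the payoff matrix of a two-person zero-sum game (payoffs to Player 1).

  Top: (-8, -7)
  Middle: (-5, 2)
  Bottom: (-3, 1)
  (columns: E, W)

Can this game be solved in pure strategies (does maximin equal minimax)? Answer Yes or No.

Row minima: Top → -8, Middle → -5, Bottom → -3; maximin = -3.
Column maxima: E → -3, W → 2; minimax = -3.
maximin = minimax = -3, so a saddle point exists.

Yes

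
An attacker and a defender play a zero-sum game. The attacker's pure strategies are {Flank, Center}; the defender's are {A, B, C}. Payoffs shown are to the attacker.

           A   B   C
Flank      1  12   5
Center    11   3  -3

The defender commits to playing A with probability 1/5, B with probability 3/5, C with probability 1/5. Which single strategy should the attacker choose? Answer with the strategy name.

Expected payoff of Flank: (1/5)·1 + (3/5)·12 + (1/5)·5 = 42/5.
Expected payoff of Center: (1/5)·11 + (3/5)·3 + (1/5)·(-3) = 17/5.
The largest is 42/5, so the attacker's best response is Flank.

Flank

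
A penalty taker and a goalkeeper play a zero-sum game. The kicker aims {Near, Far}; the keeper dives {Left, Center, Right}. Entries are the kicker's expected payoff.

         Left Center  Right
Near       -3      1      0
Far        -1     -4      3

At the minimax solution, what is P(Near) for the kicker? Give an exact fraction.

Row minima: Near → -3, Far → -4; maximin = -3.
Column maxima: Left → -1, Center → 1, Right → 3; minimax = -1.
-3 ≠ -1, so there is no saddle point; optimal play is mixed.
Right is strictly dominated by Left (it gives the kicker strictly more in every row), so the keeper never plays it.
On the remaining 2×2 (Near, Far vs Left, Center):
Let the kicker play Near with probability p. Expected payoff against Left: (-3)p + (-1)(1−p) = −2p − 1; against Center: 1p + (-4)(1−p) = 5p − 4.
Setting these equal: −2p − 1 = 5p − 4 ⇒ −7p = -3 ⇒ p = 3/7, and the value is (-2)·(3/7) − 1 = -13/7.
For the keeper: with q = P(Left), equating Near's and Far's payoffs gives −4q + 1 = 3q − 4 ⇒ q = 5/7.

3/7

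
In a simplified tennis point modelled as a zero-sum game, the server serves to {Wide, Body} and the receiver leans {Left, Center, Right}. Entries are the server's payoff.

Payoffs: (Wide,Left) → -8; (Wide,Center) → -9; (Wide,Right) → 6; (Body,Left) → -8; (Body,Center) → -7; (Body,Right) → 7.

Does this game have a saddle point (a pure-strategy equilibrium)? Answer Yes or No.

Row minima: Wide → -9, Body → -8; maximin = -8.
Column maxima: Left → -8, Center → -7, Right → 7; minimax = -8.
maximin = minimax = -8, so a saddle point exists.

Yes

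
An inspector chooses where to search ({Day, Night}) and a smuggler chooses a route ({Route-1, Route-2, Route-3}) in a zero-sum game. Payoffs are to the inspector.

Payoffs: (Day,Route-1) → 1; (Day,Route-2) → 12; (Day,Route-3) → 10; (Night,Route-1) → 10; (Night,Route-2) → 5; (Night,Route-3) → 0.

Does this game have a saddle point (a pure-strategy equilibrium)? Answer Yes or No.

Row minima: Day → 1, Night → 0; maximin = 1.
Column maxima: Route-1 → 10, Route-2 → 12, Route-3 → 10; minimax = 10.
1 ≠ 10, so no pure-strategy equilibrium exists.

No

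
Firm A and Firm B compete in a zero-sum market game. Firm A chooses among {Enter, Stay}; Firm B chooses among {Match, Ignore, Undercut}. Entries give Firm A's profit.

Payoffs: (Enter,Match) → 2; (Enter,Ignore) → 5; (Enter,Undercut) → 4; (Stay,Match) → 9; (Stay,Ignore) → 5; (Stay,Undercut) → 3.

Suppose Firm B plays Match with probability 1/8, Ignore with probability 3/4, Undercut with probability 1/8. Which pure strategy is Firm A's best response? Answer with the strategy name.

Expected payoff of Enter: (1/8)·2 + (3/4)·5 + (1/8)·4 = 9/2.
Expected payoff of Stay: (1/8)·9 + (3/4)·5 + (1/8)·3 = 21/4.
The largest is 21/4, so Firm A's best response is Stay.

Stay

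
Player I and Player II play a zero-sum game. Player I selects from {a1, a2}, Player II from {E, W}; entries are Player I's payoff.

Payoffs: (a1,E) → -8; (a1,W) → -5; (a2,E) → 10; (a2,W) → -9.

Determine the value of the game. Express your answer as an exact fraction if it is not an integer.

Row minima: a1 → -8, a2 → -9; maximin = -8.
Column maxima: E → 10, W → -5; minimax = -5.
-8 ≠ -5, so there is no saddle point; optimal play is mixed.
Let Player I play a1 with probability p. Expected payoff against E: (-8)p + 10(1−p) = −18p + 10; against W: (-5)p + (-9)(1−p) = 4p − 9.
Setting these equal: −18p + 10 = 4p − 9 ⇒ −22p = -19 ⇒ p = 19/22, and the value is (-18)·(19/22) + 10 = -61/11.
For Player II: with q = P(E), equating a1's and a2's payoffs gives −3q − 5 = 19q − 9 ⇒ q = 2/11.

-61/11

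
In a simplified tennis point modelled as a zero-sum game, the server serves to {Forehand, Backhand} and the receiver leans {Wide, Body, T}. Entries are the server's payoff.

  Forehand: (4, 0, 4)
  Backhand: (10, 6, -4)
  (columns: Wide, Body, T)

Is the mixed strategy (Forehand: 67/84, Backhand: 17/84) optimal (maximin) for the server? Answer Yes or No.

Against Wide this mix gives (67/84)·4 + (17/84)·10 = 73/14.
Against Body this mix gives (67/84)·0 + (17/84)·6 = 17/14.
Against T this mix gives (67/84)·4 + (17/84)·(-4) = 50/21.
The receiver will play Body, holding the server to 17/14. Shifting weight toward the row that does better against Body would raise this floor (the equalizing mix achieves 12/7 against both Body and T), so the proposed strategy is not optimal.

No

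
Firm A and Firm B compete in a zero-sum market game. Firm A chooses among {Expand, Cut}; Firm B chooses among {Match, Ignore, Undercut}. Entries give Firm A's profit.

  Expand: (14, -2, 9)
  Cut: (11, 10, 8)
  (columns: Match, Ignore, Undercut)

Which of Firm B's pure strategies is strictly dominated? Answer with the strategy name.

Match

Ignore holds Firm A's payoff strictly below Match in every row: -2 < 14, 10 < 11.
So Match is strictly dominated for Firm B.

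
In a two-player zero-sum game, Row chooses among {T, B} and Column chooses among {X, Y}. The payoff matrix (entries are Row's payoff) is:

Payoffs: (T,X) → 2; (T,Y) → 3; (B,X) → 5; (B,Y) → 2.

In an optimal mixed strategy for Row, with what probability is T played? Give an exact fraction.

Row minima: T → 2, B → 2; maximin = 2.
Column maxima: X → 5, Y → 3; minimax = 3.
2 ≠ 3, so there is no saddle point; optimal play is mixed.
Let Row play T with probability p. Expected payoff against X: 2p + 5(1−p) = −3p + 5; against Y: 3p + 2(1−p) = p + 2.
Setting these equal: −3p + 5 = p + 2 ⇒ −4p = -3 ⇒ p = 3/4, and the value is (-3)·(3/4) + 5 = 11/4.
For Column: with q = P(X), equating T's and B's payoffs gives −q + 3 = 3q + 2 ⇒ q = 1/4.

3/4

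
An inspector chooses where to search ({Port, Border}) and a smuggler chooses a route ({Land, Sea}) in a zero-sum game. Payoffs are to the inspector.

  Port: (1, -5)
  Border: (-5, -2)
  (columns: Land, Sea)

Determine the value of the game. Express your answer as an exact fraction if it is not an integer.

-3

Row minima: Port → -5, Border → -5; maximin = -5.
Column maxima: Land → 1, Sea → -2; minimax = -2.
-5 ≠ -2, so there is no saddle point; optimal play is mixed.
Let the inspector play Port with probability p. Expected payoff against Land: 1p + (-5)(1−p) = 6p − 5; against Sea: (-5)p + (-2)(1−p) = −3p − 2.
Setting these equal: 6p − 5 = −3p − 2 ⇒ 9p = 3 ⇒ p = 1/3, and the value is (6)·(1/3) − 5 = -3.
For the smuggler: with q = P(Land), equating Port's and Border's payoffs gives 6q − 5 = −3q − 2 ⇒ q = 1/3.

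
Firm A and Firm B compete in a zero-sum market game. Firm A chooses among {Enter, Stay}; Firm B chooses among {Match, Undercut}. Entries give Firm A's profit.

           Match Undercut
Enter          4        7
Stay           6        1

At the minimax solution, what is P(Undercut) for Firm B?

1/4

Row minima: Enter → 4, Stay → 1; maximin = 4.
Column maxima: Match → 6, Undercut → 7; minimax = 6.
4 ≠ 6, so there is no saddle point; optimal play is mixed.
Let Firm A play Enter with probability p. Expected payoff against Match: 4p + 6(1−p) = −2p + 6; against Undercut: 7p + 1(1−p) = 6p + 1.
Setting these equal: −2p + 6 = 6p + 1 ⇒ −8p = -5 ⇒ p = 5/8, and the value is (-2)·(5/8) + 6 = 19/4.
For Firm B: with q = P(Match), equating Enter's and Stay's payoffs gives −3q + 7 = 5q + 1 ⇒ q = 3/4.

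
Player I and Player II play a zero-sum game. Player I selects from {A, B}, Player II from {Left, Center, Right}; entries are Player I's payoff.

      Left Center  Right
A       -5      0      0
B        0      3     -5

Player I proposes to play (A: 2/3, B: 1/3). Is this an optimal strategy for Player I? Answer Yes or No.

Against Left this mix gives (2/3)·(-5) + (1/3)·0 = -10/3.
Against Center this mix gives (2/3)·0 + (1/3)·3 = 1.
Against Right this mix gives (2/3)·0 + (1/3)·(-5) = -5/3.
Player II will play Left, holding Player I to -10/3. Shifting weight toward the row that does better against Left would raise this floor (the equalizing mix achieves -5/2 against both Left and Right), so the proposed strategy is not optimal.

No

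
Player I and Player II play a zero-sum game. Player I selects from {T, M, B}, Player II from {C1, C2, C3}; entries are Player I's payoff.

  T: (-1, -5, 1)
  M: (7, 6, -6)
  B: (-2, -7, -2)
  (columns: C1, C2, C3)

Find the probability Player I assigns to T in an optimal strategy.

2/3

Row minima: T → -5, M → -6, B → -7; maximin = -5.
Column maxima: C1 → 7, C2 → 6, C3 → 1; minimax = 1.
-5 ≠ 1, so there is no saddle point; optimal play is mixed.
B is strictly dominated by T, so Player I never plays it.
C1 is strictly dominated by C2 (it gives Player I strictly more in every row), so Player II never plays it.
On the remaining 2×2 (T, M vs C2, C3):
Let Player I play T with probability p. Expected payoff against C2: (-5)p + 6(1−p) = −11p + 6; against C3: 1p + (-6)(1−p) = 7p − 6.
Setting these equal: −11p + 6 = 7p − 6 ⇒ −18p = -12 ⇒ p = 2/3, and the value is (-11)·(2/3) + 6 = -4/3.
For Player II: with q = P(C2), equating T's and M's payoffs gives −6q + 1 = 12q − 6 ⇒ q = 7/18.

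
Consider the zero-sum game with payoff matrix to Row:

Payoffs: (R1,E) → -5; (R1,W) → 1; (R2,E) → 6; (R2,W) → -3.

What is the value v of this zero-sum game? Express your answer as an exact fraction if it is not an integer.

Row minima: R1 → -5, R2 → -3; maximin = -3.
Column maxima: E → 6, W → 1; minimax = 1.
-3 ≠ 1, so there is no saddle point; optimal play is mixed.
Let Row play R1 with probability p. Expected payoff against E: (-5)p + 6(1−p) = −11p + 6; against W: 1p + (-3)(1−p) = 4p − 3.
Setting these equal: −11p + 6 = 4p − 3 ⇒ −15p = -9 ⇒ p = 3/5, and the value is (-11)·(3/5) + 6 = -3/5.
For Column: with q = P(E), equating R1's and R2's payoffs gives −6q + 1 = 9q − 3 ⇒ q = 4/15.

-3/5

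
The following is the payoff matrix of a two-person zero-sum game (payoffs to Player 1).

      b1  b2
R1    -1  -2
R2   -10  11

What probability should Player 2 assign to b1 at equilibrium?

Row minima: R1 → -2, R2 → -10; maximin = -2.
Column maxima: b1 → -1, b2 → 11; minimax = -1.
-2 ≠ -1, so there is no saddle point; optimal play is mixed.
Let Player 1 play R1 with probability p. Expected payoff against b1: (-1)p + (-10)(1−p) = 9p − 10; against b2: (-2)p + 11(1−p) = −13p + 11.
Setting these equal: 9p − 10 = −13p + 11 ⇒ 22p = 21 ⇒ p = 21/22, and the value is (9)·(21/22) − 10 = -31/22.
For Player 2: with q = P(b1), equating R1's and R2's payoffs gives q − 2 = −21q + 11 ⇒ q = 13/22.

13/22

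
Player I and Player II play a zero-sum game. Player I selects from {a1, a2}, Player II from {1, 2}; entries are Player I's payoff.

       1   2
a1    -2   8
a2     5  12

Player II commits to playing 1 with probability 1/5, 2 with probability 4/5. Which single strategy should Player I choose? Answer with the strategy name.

a2

Expected payoff of a1: (1/5)·(-2) + (4/5)·8 = 6.
Expected payoff of a2: (1/5)·5 + (4/5)·12 = 53/5.
The largest is 53/5, so Player I's best response is a2.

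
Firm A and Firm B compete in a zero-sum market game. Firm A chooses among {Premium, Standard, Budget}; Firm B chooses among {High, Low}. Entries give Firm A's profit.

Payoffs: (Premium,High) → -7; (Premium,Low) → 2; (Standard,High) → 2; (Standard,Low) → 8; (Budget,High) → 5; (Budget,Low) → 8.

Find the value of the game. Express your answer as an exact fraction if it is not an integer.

Row minima: Premium → -7, Standard → 2, Budget → 5; maximin = 5.
Column maxima: High → 5, Low → 8; minimax = 5.
Since maximin = minimax = 5, there is a saddle point and the value is 5.

5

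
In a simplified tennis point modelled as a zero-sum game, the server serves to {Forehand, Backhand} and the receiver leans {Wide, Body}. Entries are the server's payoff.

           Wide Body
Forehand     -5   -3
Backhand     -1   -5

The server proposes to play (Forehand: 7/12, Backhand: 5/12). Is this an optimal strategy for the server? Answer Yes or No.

Against Wide this mix gives (7/12)·(-5) + (5/12)·(-1) = -10/3.
Against Body this mix gives (7/12)·(-3) + (5/12)·(-5) = -23/6.
The receiver will play Body, holding the server to -23/6. Shifting weight toward the row that does better against Body would raise this floor (the equalizing mix achieves -11/3 against both Body and Wide), so the proposed strategy is not optimal.

No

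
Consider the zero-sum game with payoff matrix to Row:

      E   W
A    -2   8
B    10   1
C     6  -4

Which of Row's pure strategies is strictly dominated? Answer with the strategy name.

C

B gives a strictly higher payoff than C against every column: 10 > 6, 1 > -4.
So C is strictly dominated and Row never plays it.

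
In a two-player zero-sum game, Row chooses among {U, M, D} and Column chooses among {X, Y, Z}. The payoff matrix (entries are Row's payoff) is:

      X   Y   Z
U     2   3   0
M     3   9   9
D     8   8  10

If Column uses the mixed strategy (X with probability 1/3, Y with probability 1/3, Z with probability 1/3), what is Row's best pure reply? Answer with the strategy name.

Expected payoff of U: (1/3)·2 + (1/3)·3 + (1/3)·0 = 5/3.
Expected payoff of M: (1/3)·3 + (1/3)·9 + (1/3)·9 = 7.
Expected payoff of D: (1/3)·8 + (1/3)·8 + (1/3)·10 = 26/3.
The largest is 26/3, so Row's best response is D.

D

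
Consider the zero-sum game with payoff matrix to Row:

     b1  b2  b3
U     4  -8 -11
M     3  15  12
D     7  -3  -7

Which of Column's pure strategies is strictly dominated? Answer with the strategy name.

b2

b3 holds Row's payoff strictly below b2 in every row: -11 < -8, 12 < 15, -7 < -3.
So b2 is strictly dominated for Column.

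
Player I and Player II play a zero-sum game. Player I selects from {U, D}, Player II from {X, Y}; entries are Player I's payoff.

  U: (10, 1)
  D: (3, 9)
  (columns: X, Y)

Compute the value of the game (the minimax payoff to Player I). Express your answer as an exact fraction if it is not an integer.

Row minima: U → 1, D → 3; maximin = 3.
Column maxima: X → 10, Y → 9; minimax = 9.
3 ≠ 9, so there is no saddle point; optimal play is mixed.
Let Player I play U with probability p. Expected payoff against X: 10p + 3(1−p) = 7p + 3; against Y: 1p + 9(1−p) = −8p + 9.
Setting these equal: 7p + 3 = −8p + 9 ⇒ 15p = 6 ⇒ p = 2/5, and the value is (7)·(2/5) + 3 = 29/5.
For Player II: with q = P(X), equating U's and D's payoffs gives 9q + 1 = −6q + 9 ⇒ q = 8/15.

29/5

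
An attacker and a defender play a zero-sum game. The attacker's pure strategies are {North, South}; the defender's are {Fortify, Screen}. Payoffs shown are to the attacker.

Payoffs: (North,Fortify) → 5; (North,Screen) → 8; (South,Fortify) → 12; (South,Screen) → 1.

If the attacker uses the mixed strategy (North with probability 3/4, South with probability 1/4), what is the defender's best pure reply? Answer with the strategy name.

Screen

If the defender plays Fortify, the attacker's expected payoff is (3/4)·5 + (1/4)·12 = 27/4.
If the defender plays Screen, the attacker's expected payoff is (3/4)·8 + (1/4)·1 = 25/4.
The defender minimizes the attacker's payoff; the smallest is 25/4, so the best response is Screen.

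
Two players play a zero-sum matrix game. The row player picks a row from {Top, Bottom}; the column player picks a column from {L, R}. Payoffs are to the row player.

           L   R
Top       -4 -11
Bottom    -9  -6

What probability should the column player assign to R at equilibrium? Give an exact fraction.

1/2

Row minima: Top → -11, Bottom → -9; maximin = -9.
Column maxima: L → -4, R → -6; minimax = -6.
-9 ≠ -6, so there is no saddle point; optimal play is mixed.
Let the row player play Top with probability p. Expected payoff against L: (-4)p + (-9)(1−p) = 5p − 9; against R: (-11)p + (-6)(1−p) = −5p − 6.
Setting these equal: 5p − 9 = −5p − 6 ⇒ 10p = 3 ⇒ p = 3/10, and the value is (5)·(3/10) − 9 = -15/2.
For the column player: with q = P(L), equating Top's and Bottom's payoffs gives 7q − 11 = −3q − 6 ⇒ q = 1/2.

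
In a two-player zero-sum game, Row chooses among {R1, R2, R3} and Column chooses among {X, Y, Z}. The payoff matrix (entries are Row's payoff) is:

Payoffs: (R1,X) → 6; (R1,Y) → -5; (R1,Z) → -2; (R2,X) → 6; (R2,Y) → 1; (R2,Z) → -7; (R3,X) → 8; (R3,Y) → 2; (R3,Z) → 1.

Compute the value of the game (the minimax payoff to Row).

Row minima: R1 → -5, R2 → -7, R3 → 1; maximin = 1.
Column maxima: X → 8, Y → 2, Z → 1; minimax = 1.
Since maximin = minimax = 1, there is a saddle point and the value is 1.

1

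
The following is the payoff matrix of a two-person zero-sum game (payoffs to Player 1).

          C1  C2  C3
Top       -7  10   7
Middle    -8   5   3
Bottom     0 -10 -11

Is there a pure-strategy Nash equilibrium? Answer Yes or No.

Row minima: Top → -7, Middle → -8, Bottom → -11; maximin = -7.
Column maxima: C1 → 0, C2 → 10, C3 → 7; minimax = 0.
-7 ≠ 0, so no pure-strategy equilibrium exists.

No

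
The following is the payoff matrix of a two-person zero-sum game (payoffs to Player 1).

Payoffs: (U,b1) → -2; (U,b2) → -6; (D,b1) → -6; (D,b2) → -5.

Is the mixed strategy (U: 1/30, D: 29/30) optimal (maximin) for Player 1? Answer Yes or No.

No

Against b1 this mix gives (1/30)·(-2) + (29/30)·(-6) = -88/15.
Against b2 this mix gives (1/30)·(-6) + (29/30)·(-5) = -151/30.
Player 2 will play b1, holding Player 1 to -88/15. Shifting weight toward the row that does better against b1 would raise this floor (the equalizing mix achieves -26/5 against both b1 and b2), so the proposed strategy is not optimal.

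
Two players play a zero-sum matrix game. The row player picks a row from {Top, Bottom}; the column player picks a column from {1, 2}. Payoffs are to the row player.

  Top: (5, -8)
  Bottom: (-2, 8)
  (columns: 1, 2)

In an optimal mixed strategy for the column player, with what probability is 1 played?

Row minima: Top → -8, Bottom → -2; maximin = -2.
Column maxima: 1 → 5, 2 → 8; minimax = 5.
-2 ≠ 5, so there is no saddle point; optimal play is mixed.
Let the row player play Top with probability p. Expected payoff against 1: 5p + (-2)(1−p) = 7p − 2; against 2: (-8)p + 8(1−p) = −16p + 8.
Setting these equal: 7p − 2 = −16p + 8 ⇒ 23p = 10 ⇒ p = 10/23, and the value is (7)·(10/23) − 2 = 24/23.
For the column player: with q = P(1), equating Top's and Bottom's payoffs gives 13q − 8 = −10q + 8 ⇒ q = 16/23.

16/23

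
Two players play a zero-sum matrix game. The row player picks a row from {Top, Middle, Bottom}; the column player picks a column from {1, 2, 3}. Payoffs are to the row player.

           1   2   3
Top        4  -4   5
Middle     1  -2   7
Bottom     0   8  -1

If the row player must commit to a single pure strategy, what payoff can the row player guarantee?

-1

Row minima: Top → -4, Middle → -2, Bottom → -1.
The best of these is -1.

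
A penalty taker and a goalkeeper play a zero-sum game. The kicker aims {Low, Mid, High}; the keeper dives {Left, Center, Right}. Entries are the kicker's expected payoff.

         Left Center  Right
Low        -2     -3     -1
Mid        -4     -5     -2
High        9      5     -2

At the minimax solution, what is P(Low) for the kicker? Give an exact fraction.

Row minima: Low → -3, Mid → -5, High → -2; maximin = -2.
Column maxima: Left → 9, Center → 5, Right → -1; minimax = -1.
-2 ≠ -1, so there is no saddle point; optimal play is mixed.
Mid is strictly dominated by Low, so the kicker never plays it.
Left is strictly dominated by Center (it gives the kicker strictly more in every row), so the keeper never plays it.
On the remaining 2×2 (Low, High vs Center, Right):
Let the kicker play Low with probability p. Expected payoff against Center: (-3)p + 5(1−p) = −8p + 5; against Right: (-1)p + (-2)(1−p) = p − 2.
Setting these equal: −8p + 5 = p − 2 ⇒ −9p = -7 ⇒ p = 7/9, and the value is (-8)·(7/9) + 5 = -11/9.
For the keeper: with q = P(Center), equating Low's and High's payoffs gives −2q − 1 = 7q − 2 ⇒ q = 1/9.

7/9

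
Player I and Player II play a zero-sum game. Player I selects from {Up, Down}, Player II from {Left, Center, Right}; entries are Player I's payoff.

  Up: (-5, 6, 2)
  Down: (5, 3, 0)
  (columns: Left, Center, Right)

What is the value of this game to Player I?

5/6

Row minima: Up → -5, Down → 0; maximin = 0.
Column maxima: Left → 5, Center → 6, Right → 2; minimax = 2.
0 ≠ 2, so there is no saddle point; optimal play is mixed.
Center is strictly dominated by Right (it gives Player I strictly more in every row), so Player II never plays it.
On the remaining 2×2 (Up, Down vs Left, Right):
Let Player I play Up with probability p. Expected payoff against Left: (-5)p + 5(1−p) = −10p + 5; against Right: 2p + 0(1−p) = 2p.
Setting these equal: −10p + 5 = 2p ⇒ −12p = -5 ⇒ p = 5/12, and the value is (-10)·(5/12) + 5 = 5/6.
For Player II: with q = P(Left), equating Up's and Down's payoffs gives −7q + 2 = 5q ⇒ q = 1/6.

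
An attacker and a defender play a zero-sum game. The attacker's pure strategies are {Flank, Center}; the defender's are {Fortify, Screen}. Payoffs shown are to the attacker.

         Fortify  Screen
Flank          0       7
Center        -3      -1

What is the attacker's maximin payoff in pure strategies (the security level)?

0

Row minima: Flank → 0, Center → -3.
The best of these is 0.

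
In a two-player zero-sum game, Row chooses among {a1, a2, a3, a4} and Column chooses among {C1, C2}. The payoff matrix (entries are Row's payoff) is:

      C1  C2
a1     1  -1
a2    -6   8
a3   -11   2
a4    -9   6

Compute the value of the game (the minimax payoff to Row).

1/8

Row minima: a1 → -1, a2 → -6, a3 → -11, a4 → -9; maximin = -1.
Column maxima: C1 → 1, C2 → 8; minimax = 1.
-1 ≠ 1, so there is no saddle point; optimal play is mixed.
a3 is strictly dominated by a2, so Row never plays it.
a4 is strictly dominated by a2, so Row never plays it.
On the remaining 2×2 (a1, a2 vs C1, C2):
Let Row play a1 with probability p. Expected payoff against C1: 1p + (-6)(1−p) = 7p − 6; against C2: (-1)p + 8(1−p) = −9p + 8.
Setting these equal: 7p − 6 = −9p + 8 ⇒ 16p = 14 ⇒ p = 7/8, and the value is (7)·(7/8) − 6 = 1/8.
For Column: with q = P(C1), equating a1's and a2's payoffs gives 2q − 1 = −14q + 8 ⇒ q = 9/16.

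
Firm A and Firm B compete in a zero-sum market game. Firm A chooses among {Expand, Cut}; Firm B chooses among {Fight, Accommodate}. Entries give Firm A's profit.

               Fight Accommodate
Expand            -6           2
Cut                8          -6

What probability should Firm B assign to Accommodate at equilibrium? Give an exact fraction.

Row minima: Expand → -6, Cut → -6; maximin = -6.
Column maxima: Fight → 8, Accommodate → 2; minimax = 2.
-6 ≠ 2, so there is no saddle point; optimal play is mixed.
Let Firm A play Expand with probability p. Expected payoff against Fight: (-6)p + 8(1−p) = −14p + 8; against Accommodate: 2p + (-6)(1−p) = 8p − 6.
Setting these equal: −14p + 8 = 8p − 6 ⇒ −22p = -14 ⇒ p = 7/11, and the value is (-14)·(7/11) + 8 = -10/11.
For Firm B: with q = P(Fight), equating Expand's and Cut's payoffs gives −8q + 2 = 14q − 6 ⇒ q = 4/11.

7/11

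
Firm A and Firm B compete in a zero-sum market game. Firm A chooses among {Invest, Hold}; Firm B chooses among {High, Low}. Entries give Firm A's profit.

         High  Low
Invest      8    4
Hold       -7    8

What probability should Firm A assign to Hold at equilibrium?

Row minima: Invest → 4, Hold → -7; maximin = 4.
Column maxima: High → 8, Low → 8; minimax = 8.
4 ≠ 8, so there is no saddle point; optimal play is mixed.
Let Firm A play Invest with probability p. Expected payoff against High: 8p + (-7)(1−p) = 15p − 7; against Low: 4p + 8(1−p) = −4p + 8.
Setting these equal: 15p − 7 = −4p + 8 ⇒ 19p = 15 ⇒ p = 15/19, and the value is (15)·(15/19) − 7 = 92/19.
For Firm B: with q = P(High), equating Invest's and Hold's payoffs gives 4q + 4 = −15q + 8 ⇒ q = 4/19.

4/19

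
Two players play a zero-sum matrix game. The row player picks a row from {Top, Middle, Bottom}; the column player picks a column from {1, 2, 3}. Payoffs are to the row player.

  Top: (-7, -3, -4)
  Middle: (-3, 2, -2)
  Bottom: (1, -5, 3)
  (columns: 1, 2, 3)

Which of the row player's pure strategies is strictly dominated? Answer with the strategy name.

Middle gives a strictly higher payoff than Top against every column: -3 > -7, 2 > -3, -2 > -4.
So Top is strictly dominated and the row player never plays it.

Top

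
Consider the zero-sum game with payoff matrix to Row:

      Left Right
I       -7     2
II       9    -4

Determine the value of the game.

-5/11

Row minima: I → -7, II → -4; maximin = -4.
Column maxima: Left → 9, Right → 2; minimax = 2.
-4 ≠ 2, so there is no saddle point; optimal play is mixed.
Let Row play I with probability p. Expected payoff against Left: (-7)p + 9(1−p) = −16p + 9; against Right: 2p + (-4)(1−p) = 6p − 4.
Setting these equal: −16p + 9 = 6p − 4 ⇒ −22p = -13 ⇒ p = 13/22, and the value is (-16)·(13/22) + 9 = -5/11.
For Column: with q = P(Left), equating I's and II's payoffs gives −9q + 2 = 13q − 4 ⇒ q = 3/11.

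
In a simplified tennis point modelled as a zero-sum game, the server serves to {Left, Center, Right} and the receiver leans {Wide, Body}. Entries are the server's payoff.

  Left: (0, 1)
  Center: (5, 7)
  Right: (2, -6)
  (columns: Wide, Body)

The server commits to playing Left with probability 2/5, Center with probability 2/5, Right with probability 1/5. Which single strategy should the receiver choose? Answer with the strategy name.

Body

If the receiver plays Wide, the server's expected payoff is (2/5)·0 + (2/5)·5 + (1/5)·2 = 12/5.
If the receiver plays Body, the server's expected payoff is (2/5)·1 + (2/5)·7 + (1/5)·(-6) = 2.
The receiver minimizes the server's payoff; the smallest is 2, so the best response is Body.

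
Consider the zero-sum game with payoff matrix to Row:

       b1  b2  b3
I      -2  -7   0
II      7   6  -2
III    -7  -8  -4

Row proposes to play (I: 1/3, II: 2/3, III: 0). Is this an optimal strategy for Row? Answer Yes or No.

Against b1 this mix gives (1/3)·(-2) + (2/3)·7 = 4.
Against b2 this mix gives (1/3)·(-7) + (2/3)·6 = 5/3.
Against b3 this mix gives (1/3)·0 + (2/3)·(-2) = -4/3.
Column will play b3, holding Row to -4/3. Shifting weight toward the row that does better against b3 would raise this floor (the equalizing mix achieves -14/15 against both b3 and b2), so the proposed strategy is not optimal.

No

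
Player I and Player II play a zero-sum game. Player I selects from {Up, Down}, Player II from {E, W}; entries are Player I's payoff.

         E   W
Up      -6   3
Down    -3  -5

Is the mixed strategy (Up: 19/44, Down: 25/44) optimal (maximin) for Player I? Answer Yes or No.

No

Against E this mix gives (19/44)·(-6) + (25/44)·(-3) = -189/44.
Against W this mix gives (19/44)·3 + (25/44)·(-5) = -17/11.
Player II will play E, holding Player I to -189/44. Shifting weight toward the row that does better against E would raise this floor (the equalizing mix achieves -39/11 against both E and W), so the proposed strategy is not optimal.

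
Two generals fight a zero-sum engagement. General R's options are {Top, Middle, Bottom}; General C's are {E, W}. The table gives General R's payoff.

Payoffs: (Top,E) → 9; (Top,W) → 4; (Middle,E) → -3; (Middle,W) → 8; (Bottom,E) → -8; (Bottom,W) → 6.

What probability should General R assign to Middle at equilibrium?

Row minima: Top → 4, Middle → -3, Bottom → -8; maximin = 4.
Column maxima: E → 9, W → 8; minimax = 8.
4 ≠ 8, so there is no saddle point; optimal play is mixed.
Bottom is strictly dominated by Middle, so General R never plays it.
On the remaining 2×2 (Top, Middle vs E, W):
Let General R play Top with probability p. Expected payoff against E: 9p + (-3)(1−p) = 12p − 3; against W: 4p + 8(1−p) = −4p + 8.
Setting these equal: 12p − 3 = −4p + 8 ⇒ 16p = 11 ⇒ p = 11/16, and the value is (12)·(11/16) − 3 = 21/4.
For General C: with q = P(E), equating Top's and Middle's payoffs gives 5q + 4 = −11q + 8 ⇒ q = 1/4.

5/16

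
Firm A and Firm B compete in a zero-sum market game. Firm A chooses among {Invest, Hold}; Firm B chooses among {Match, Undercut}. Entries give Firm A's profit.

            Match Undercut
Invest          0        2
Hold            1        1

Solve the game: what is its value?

1

Row minima: Invest → 0, Hold → 1; maximin = 1.
Column maxima: Match → 1, Undercut → 2; minimax = 1.
Since maximin = minimax = 1, there is a saddle point and the value is 1.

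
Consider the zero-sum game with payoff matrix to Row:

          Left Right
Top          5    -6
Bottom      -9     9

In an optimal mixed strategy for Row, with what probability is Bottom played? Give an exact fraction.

Row minima: Top → -6, Bottom → -9; maximin = -6.
Column maxima: Left → 5, Right → 9; minimax = 5.
-6 ≠ 5, so there is no saddle point; optimal play is mixed.
Let Row play Top with probability p. Expected payoff against Left: 5p + (-9)(1−p) = 14p − 9; against Right: (-6)p + 9(1−p) = −15p + 9.
Setting these equal: 14p − 9 = −15p + 9 ⇒ 29p = 18 ⇒ p = 18/29, and the value is (14)·(18/29) − 9 = -9/29.
For Column: with q = P(Left), equating Top's and Bottom's payoffs gives 11q − 6 = −18q + 9 ⇒ q = 15/29.

11/29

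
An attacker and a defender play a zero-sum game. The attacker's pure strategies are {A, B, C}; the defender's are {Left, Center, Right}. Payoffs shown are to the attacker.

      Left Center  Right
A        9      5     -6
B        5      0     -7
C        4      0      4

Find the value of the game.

4/3

Row minima: A → -6, B → -7, C → 0; maximin = 0.
Column maxima: Left → 9, Center → 5, Right → 4; minimax = 4.
0 ≠ 4, so there is no saddle point; optimal play is mixed.
B is strictly dominated by A, so the attacker never plays it.
Left is strictly dominated by Center (it gives the attacker strictly more in every row), so the defender never plays it.
On the remaining 2×2 (A, C vs Center, Right):
Let the attacker play A with probability p. Expected payoff against Center: 5p + 0(1−p) = 5p; against Right: (-6)p + 4(1−p) = −10p + 4.
Setting these equal: 5p = −10p + 4 ⇒ 15p = 4 ⇒ p = 4/15, and the value is (5)·(4/15) = 4/3.
For the defender: with q = P(Center), equating A's and C's payoffs gives 11q − 6 = −4q + 4 ⇒ q = 2/3.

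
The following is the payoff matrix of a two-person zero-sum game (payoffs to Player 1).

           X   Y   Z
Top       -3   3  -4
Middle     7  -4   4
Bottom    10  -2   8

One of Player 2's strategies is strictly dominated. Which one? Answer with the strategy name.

Z holds Player 1's payoff strictly below X in every row: -4 < -3, 4 < 7, 8 < 10.
So X is strictly dominated for Player 2.

X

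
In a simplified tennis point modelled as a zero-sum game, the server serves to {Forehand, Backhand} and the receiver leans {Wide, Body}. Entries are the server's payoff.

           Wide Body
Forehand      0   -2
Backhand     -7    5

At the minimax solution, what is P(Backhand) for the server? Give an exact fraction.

1/7

Row minima: Forehand → -2, Backhand → -7; maximin = -2.
Column maxima: Wide → 0, Body → 5; minimax = 0.
-2 ≠ 0, so there is no saddle point; optimal play is mixed.
Let the server play Forehand with probability p. Expected payoff against Wide: 0p + (-7)(1−p) = 7p − 7; against Body: (-2)p + 5(1−p) = −7p + 5.
Setting these equal: 7p − 7 = −7p + 5 ⇒ 14p = 12 ⇒ p = 6/7, and the value is (7)·(6/7) − 7 = -1.
For the receiver: with q = P(Wide), equating Forehand's and Backhand's payoffs gives 2q − 2 = −12q + 5 ⇒ q = 1/2.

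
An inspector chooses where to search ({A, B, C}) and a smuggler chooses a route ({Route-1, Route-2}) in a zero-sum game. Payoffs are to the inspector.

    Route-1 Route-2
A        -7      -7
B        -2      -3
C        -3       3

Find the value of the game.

Row minima: A → -7, B → -3, C → -3; maximin = -3.
Column maxima: Route-1 → -2, Route-2 → 3; minimax = -2.
-3 ≠ -2, so there is no saddle point; optimal play is mixed.
A is strictly dominated by B, so the inspector never plays it.
On the remaining 2×2 (B, C vs Route-1, Route-2):
Let the inspector play B with probability p. Expected payoff against Route-1: (-2)p + (-3)(1−p) = p − 3; against Route-2: (-3)p + 3(1−p) = −6p + 3.
Setting these equal: p − 3 = −6p + 3 ⇒ 7p = 6 ⇒ p = 6/7, and the value is (1)·(6/7) − 3 = -15/7.
For the smuggler: with q = P(Route-1), equating B's and C's payoffs gives q − 3 = −6q + 3 ⇒ q = 6/7.

-15/7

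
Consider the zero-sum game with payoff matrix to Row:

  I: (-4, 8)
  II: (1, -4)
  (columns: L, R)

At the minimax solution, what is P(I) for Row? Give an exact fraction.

Row minima: I → -4, II → -4; maximin = -4.
Column maxima: L → 1, R → 8; minimax = 1.
-4 ≠ 1, so there is no saddle point; optimal play is mixed.
Let Row play I with probability p. Expected payoff against L: (-4)p + 1(1−p) = −5p + 1; against R: 8p + (-4)(1−p) = 12p − 4.
Setting these equal: −5p + 1 = 12p − 4 ⇒ −17p = -5 ⇒ p = 5/17, and the value is (-5)·(5/17) + 1 = -8/17.
For Column: with q = P(L), equating I's and II's payoffs gives −12q + 8 = 5q − 4 ⇒ q = 12/17.

5/17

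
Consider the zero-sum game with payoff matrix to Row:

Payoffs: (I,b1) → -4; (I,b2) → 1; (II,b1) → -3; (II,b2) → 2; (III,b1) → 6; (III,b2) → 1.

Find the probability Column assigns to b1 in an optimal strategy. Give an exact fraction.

Row minima: I → -4, II → -3, III → 1; maximin = 1.
Column maxima: b1 → 6, b2 → 2; minimax = 2.
1 ≠ 2, so there is no saddle point; optimal play is mixed.
I is strictly dominated by II, so Row never plays it.
On the remaining 2×2 (II, III vs b1, b2):
Let Row play II with probability p. Expected payoff against b1: (-3)p + 6(1−p) = −9p + 6; against b2: 2p + 1(1−p) = p + 1.
Setting these equal: −9p + 6 = p + 1 ⇒ −10p = -5 ⇒ p = 1/2, and the value is (-9)·(1/2) + 6 = 3/2.
For Column: with q = P(b1), equating II's and III's payoffs gives −5q + 2 = 5q + 1 ⇒ q = 1/10.

1/10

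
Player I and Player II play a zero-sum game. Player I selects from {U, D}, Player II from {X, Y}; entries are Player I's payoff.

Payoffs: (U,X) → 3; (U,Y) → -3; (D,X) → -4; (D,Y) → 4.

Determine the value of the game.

0

Row minima: U → -3, D → -4; maximin = -3.
Column maxima: X → 3, Y → 4; minimax = 3.
-3 ≠ 3, so there is no saddle point; optimal play is mixed.
Let Player I play U with probability p. Expected payoff against X: 3p + (-4)(1−p) = 7p − 4; against Y: (-3)p + 4(1−p) = −7p + 4.
Setting these equal: 7p − 4 = −7p + 4 ⇒ 14p = 8 ⇒ p = 4/7, and the value is (7)·(4/7) − 4 = 0.
For Player II: with q = P(X), equating U's and D's payoffs gives 6q − 3 = −8q + 4 ⇒ q = 1/2.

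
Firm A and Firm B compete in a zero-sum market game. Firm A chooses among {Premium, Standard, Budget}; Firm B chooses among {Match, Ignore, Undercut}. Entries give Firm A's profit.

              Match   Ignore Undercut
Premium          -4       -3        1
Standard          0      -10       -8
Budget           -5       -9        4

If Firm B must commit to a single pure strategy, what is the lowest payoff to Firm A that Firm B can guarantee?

Column maxima: Match → 0, Ignore → -3, Undercut → 4.
The smallest of these is -3.

-3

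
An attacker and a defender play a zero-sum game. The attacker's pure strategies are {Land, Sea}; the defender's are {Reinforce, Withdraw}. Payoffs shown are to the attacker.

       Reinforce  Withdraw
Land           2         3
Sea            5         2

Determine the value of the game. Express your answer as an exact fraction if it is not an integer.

Row minima: Land → 2, Sea → 2; maximin = 2.
Column maxima: Reinforce → 5, Withdraw → 3; minimax = 3.
2 ≠ 3, so there is no saddle point; optimal play is mixed.
Let the attacker play Land with probability p. Expected payoff against Reinforce: 2p + 5(1−p) = −3p + 5; against Withdraw: 3p + 2(1−p) = p + 2.
Setting these equal: −3p + 5 = p + 2 ⇒ −4p = -3 ⇒ p = 3/4, and the value is (-3)·(3/4) + 5 = 11/4.
For the defender: with q = P(Reinforce), equating Land's and Sea's payoffs gives −q + 3 = 3q + 2 ⇒ q = 1/4.

11/4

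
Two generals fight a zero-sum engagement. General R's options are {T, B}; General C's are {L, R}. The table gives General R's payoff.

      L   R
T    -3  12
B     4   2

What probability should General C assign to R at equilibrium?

Row minima: T → -3, B → 2; maximin = 2.
Column maxima: L → 4, R → 12; minimax = 4.
2 ≠ 4, so there is no saddle point; optimal play is mixed.
Let General R play T with probability p. Expected payoff against L: (-3)p + 4(1−p) = −7p + 4; against R: 12p + 2(1−p) = 10p + 2.
Setting these equal: −7p + 4 = 10p + 2 ⇒ −17p = -2 ⇒ p = 2/17, and the value is (-7)·(2/17) + 4 = 54/17.
For General C: with q = P(L), equating T's and B's payoffs gives −15q + 12 = 2q + 2 ⇒ q = 10/17.

7/17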